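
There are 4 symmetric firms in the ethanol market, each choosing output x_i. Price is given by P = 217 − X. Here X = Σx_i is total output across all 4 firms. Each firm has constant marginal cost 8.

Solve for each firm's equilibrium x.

A representative firm's profit is π_i = x_i(217 − X) − 8x_i, with X = x_i + Σ_{j≠i} x_j.
First-order condition: 209 − 2x_i − Σ_{j≠i} x_j = 0.
Imposing symmetry (x_j = x for all j) turns Σ_{j≠i} x_j into 3x, so 209 = 5x and x = 41.8.

41.8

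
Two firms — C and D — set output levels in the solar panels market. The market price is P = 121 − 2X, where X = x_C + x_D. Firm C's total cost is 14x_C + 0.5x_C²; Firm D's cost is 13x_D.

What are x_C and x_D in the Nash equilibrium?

Firm C's profit: π = x_C(121 − 2(x_C + x_D)) − 14x_C − 0.5x_C².
∂π/∂x_C = 107 − 5x_C − 2x_D = 0, so x_C = 21.4 − 0.4x_D.
For D: ∂π/∂x_D = 108 − 4x_D − 2x_C = 0 ⇒ x_D = 27 − 0.5x_C.
Plugging x_D into C's best response: x_C = 21.4 − 0.4(27 − 0.5x_C) ⇒ 0.8x_C = 10.6, so x_C = 13.25.
Then x_D = 27 − 0.5·13.25 = 20.375.

13.25, 20.375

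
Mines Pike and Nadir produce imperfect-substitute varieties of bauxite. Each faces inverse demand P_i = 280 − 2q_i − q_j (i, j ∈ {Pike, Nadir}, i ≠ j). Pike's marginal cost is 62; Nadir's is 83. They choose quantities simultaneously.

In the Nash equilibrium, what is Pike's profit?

4050

Mine Pike's profit: π = q_{Pike}(280 − 2q_{Pike} − q_{Nadir}) − 62q_{Pike}.
∂π/∂q_{Pike} = 218 − 4q_{Pike} − q_{Nadir} = 0 ⇒ q_{Pike} = 54.5 − 0.25q_{Nadir}.
Similarly q_{Nadir} = 49.25 − 0.25q_{Pike}.
Solving the two reaction functions simultaneously: (1 − (−0.25)(−0.25))q_{Pike} = 54.5 − 0.25·49.25, so 0.9375q_{Pike} = 42.1875 and q_{Pike} = 45.
Then q_{Nadir} = 49.25 − 0.25·45 = 38.
P_{Pike} = 280 − 2·45 − 38 = 152.
Profit = (152 − 62)·45 = 4050.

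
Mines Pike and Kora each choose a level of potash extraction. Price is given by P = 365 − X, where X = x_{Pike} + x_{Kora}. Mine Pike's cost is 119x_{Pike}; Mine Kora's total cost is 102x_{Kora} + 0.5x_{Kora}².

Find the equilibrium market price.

214

Mine Pike's profit: π = x_{Pike}(365 − (x_{Pike} + x_{Kora})) − 119x_{Pike}.
∂π/∂x_{Pike} = 246 − 2x_{Pike} − x_{Kora} = 0, so x_{Pike} = 123 − 0.5x_{Kora}.
For Kora: ∂π/∂x_{Kora} = 263 − 3x_{Kora} − x_{Pike} = 0 ⇒ x_{Kora} = 263/3 − (1/3)x_{Pike}.
Substituting the second reaction function into the first: x_{Pike} = 123 − 0.5(263/3 − (1/3)x_{Pike}), which gives (5/6)x_{Pike} = 475/6 ⇒ x_{Pike} = 95.
Then x_{Kora} = 263/3 − (1/3)·95 = 56.
Equilibrium price: P = 365 − 151 = 214.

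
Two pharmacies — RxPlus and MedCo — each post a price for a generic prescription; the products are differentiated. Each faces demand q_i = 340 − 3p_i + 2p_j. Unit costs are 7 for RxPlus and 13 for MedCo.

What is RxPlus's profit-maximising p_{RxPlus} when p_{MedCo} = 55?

RxPlus's profit: π = (p_{RxPlus} − 7)(340 − 3p_{RxPlus} + 2p_{MedCo}).
∂π/∂p_{RxPlus} = 361 − 6p_{RxPlus} + 2p_{MedCo} = 0 ⇒ p_{RxPlus} = 361/6 + (1/3)p_{MedCo}.
At p_{MedCo} = 55: p_{RxPlus} = 361/6 + (1/3)·55 = 78.5.

78.5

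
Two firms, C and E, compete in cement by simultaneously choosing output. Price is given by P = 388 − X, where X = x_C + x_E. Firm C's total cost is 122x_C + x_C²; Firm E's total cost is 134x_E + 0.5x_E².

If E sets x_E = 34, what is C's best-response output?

Firm C's profit: π = x_C(388 − (x_C + x_E)) − 122x_C − x_C².
∂π/∂x_C = 266 − 4x_C − x_E = 0, so x_C = 66.5 − 0.25x_E.
At x_E = 34: x_C = 66.5 − 0.25·34 = 58.

58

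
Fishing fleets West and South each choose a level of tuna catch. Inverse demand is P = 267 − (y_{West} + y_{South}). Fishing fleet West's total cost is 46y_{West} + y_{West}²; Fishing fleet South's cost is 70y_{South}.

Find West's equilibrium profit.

2450

Fishing fleet West's profit: π = y_{West}(267 − (y_{West} + y_{South})) − 46y_{West} − y_{West}².
∂π/∂y_{West} = 221 − 4y_{West} − y_{South} = 0, so y_{West} = 55.25 − 0.25y_{South}.
For South: ∂π/∂y_{South} = 197 − 2y_{South} − y_{West} = 0 ⇒ y_{South} = 98.5 − 0.5y_{West}.
Substituting the second reaction function into the first: y_{West} = 55.25 − 0.25(98.5 − 0.5y_{West}), which gives 0.875y_{West} = 30.625 ⇒ y_{West} = 35.
Then y_{South} = 98.5 − 0.5·35 = 81.
Price P = 267 − 116 = 151.
West's profit: (151 − 46)·35 − (35)² = 2450.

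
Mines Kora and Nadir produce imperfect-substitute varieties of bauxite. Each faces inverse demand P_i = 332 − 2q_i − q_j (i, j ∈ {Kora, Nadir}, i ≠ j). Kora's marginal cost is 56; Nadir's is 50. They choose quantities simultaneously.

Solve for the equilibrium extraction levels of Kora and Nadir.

54.8, 56.8

Mine Kora's profit: π = q_{Kora}(332 − 2q_{Kora} − q_{Nadir}) − 56q_{Kora}.
∂π/∂q_{Kora} = 276 − 4q_{Kora} − q_{Nadir} = 0 ⇒ q_{Kora} = 69 − 0.25q_{Nadir}.
Similarly q_{Nadir} = 70.5 − 0.25q_{Kora}.
Substituting the second reaction function into the first: q_{Kora} = 69 − 0.25(70.5 − 0.25q_{Kora}), which gives 0.9375q_{Kora} = 51.375 ⇒ q_{Kora} = 54.8.
Then q_{Nadir} = 70.5 − 0.25·54.8 = 56.8.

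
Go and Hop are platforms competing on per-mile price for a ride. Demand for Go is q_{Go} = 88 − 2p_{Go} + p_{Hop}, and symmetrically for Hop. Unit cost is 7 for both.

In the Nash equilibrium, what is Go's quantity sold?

54

Go's profit: π = (p_{Go} − 7)(88 − 2p_{Go} + p_{Hop}).
∂π/∂p_{Go} = 102 − 4p_{Go} + p_{Hop} = 0 ⇒ p_{Go} = 25.5 + 0.25p_{Hop}.
Setting p_{Go} = p_{Hop} in the reaction function: p_{Go} = 25.5 + 0.25p_{Go}, so p_{Go} = 25.5 / 0.75 = 34.
q_{Go} = 88 − 2·34 + 34 = 54.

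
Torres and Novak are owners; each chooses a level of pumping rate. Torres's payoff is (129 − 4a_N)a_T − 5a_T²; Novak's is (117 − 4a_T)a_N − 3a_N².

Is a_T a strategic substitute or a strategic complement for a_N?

strategic substitutes

Expanding Torres's payoff: 129a_T − 4a_Na_T − 5a_T².
∂π/∂a_T = 129 − 4a_N − 10a_T = 0, so a_T = 12.9 − 0.4a_N.
The best-response slope da_T/da_N = −0.4 < 0: the reaction function is downward-sloping, so the choices are strategic substitutes.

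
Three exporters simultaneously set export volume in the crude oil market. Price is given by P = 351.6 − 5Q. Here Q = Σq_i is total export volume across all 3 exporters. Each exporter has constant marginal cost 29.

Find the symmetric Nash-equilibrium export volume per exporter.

16.13

A representative exporter's profit is π_i = q_i(351.6 − 5Q) − 29q_i, with Q = q_i + Σ_{j≠i} q_j.
First-order condition: 322.6 − 10q_i − 5Σ_{j≠i} q_j = 0.
With identical exporters, set every q_j = q: then 322.6 − 10q − 10q = 0, i.e. q = 322.6/20 = 16.13.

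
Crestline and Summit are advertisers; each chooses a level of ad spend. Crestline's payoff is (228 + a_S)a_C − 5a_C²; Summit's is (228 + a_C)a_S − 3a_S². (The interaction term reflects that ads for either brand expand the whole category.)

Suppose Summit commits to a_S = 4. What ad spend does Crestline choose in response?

23.2

Expanding Crestline's payoff: 228a_C + a_Sa_C − 5a_C².
∂π/∂a_C = 228 + a_S − 10a_C = 0, so a_C = 22.8 + 0.1a_S.
At a_S = 4: a_C = 22.8 + 0.1·4 = 23.2.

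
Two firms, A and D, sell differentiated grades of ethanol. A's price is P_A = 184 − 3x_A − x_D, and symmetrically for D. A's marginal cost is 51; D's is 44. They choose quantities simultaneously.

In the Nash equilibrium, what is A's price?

107.4

Firm A's profit: π = x_A(184 − 3x_A − x_D) − 51x_A.
∂π/∂x_A = 133 − 6x_A − x_D = 0 ⇒ x_A = 133/6 − (1/6)x_D.
Similarly x_D = 70/3 − (1/6)x_A.
Substituting the second reaction function into the first: x_A = 133/6 − (1/6)(70/3 − (1/6)x_A), which gives (35/36)x_A = 329/18 ⇒ x_A = 18.8.
Then x_D = 70/3 − (1/6)·18.8 = 20.2.
P_A = 184 − 3·18.8 − 20.2 = 107.4.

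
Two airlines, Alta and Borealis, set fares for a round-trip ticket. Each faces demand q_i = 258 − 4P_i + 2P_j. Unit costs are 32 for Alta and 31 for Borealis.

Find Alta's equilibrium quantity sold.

Alta's profit: π = (P_{Alta} − 32)(258 − 4P_{Alta} + 2P_{Borealis}).
∂π/∂P_{Alta} = 386 − 8P_{Alta} + 2P_{Borealis} = 0 ⇒ P_{Alta} = 48.25 + 0.25P_{Borealis}.
Similarly P_{Borealis} = 47.75 + 0.25P_{Alta}.
Solving the two reaction functions simultaneously: (1 − (0.25)(0.25))P_{Alta} = 48.25 + 0.25·47.75, so 0.9375P_{Alta} = 60.1875 and P_{Alta} = 64.2.
Then P_{Borealis} = 47.75 + 0.25·64.2 = 63.8.
q_{Alta} = 258 − 4·64.2 + 2·63.8 = 128.8.

128.8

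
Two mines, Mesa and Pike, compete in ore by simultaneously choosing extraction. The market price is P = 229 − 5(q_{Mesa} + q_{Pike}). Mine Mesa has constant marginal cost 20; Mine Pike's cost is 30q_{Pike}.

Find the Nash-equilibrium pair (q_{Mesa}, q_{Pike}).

14.6, 12.6

Mine Mesa's profit: π = q_{Mesa}(229 − 5(q_{Mesa} + q_{Pike})) − 20q_{Mesa}.
∂π/∂q_{Mesa} = 209 − 10q_{Mesa} − 5q_{Pike} = 0, so q_{Mesa} = 20.9 − 0.5q_{Pike}.
By the same steps for Pike: q_{Pike} = 19.9 − 0.5q_{Mesa}.
Substituting the second reaction function into the first: q_{Mesa} = 20.9 − 0.5(19.9 − 0.5q_{Mesa}), which gives 0.75q_{Mesa} = 10.95 ⇒ q_{Mesa} = 14.6.
Then q_{Pike} = 19.9 − 0.5·14.6 = 12.6.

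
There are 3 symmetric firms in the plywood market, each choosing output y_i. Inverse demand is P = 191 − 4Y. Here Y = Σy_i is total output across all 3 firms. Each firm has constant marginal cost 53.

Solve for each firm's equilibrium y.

A representative firm's profit is π_i = y_i(191 − 4Y) − 53y_i, with Y = y_i + Σ_{j≠i} y_j.
First-order condition: 138 − 8y_i − 4Σ_{j≠i} y_j = 0.
In a symmetric equilibrium every firm chooses the same y, so Σ_{j≠i} y_j = 2y. The condition becomes 138 − 16y = 0, giving y = 138/16 = 8.625.

8.625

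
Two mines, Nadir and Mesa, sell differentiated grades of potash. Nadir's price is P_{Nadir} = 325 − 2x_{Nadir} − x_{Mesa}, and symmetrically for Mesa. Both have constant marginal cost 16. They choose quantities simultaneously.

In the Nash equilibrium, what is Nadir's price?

Mine Nadir's profit: π = x_{Nadir}(325 − 2x_{Nadir} − x_{Mesa}) − 16x_{Nadir}.
∂π/∂x_{Nadir} = 309 − 4x_{Nadir} − x_{Mesa} = 0 ⇒ x_{Nadir} = 77.25 − 0.25x_{Mesa}.
By symmetry x_{Mesa} = x_{Nadir}; substituting into the reaction function, 1.25x_{Nadir} = 77.25 and x_{Nadir} = 61.8.
P_{Nadir} = 325 − 2·61.8 − 61.8 = 139.6.

139.6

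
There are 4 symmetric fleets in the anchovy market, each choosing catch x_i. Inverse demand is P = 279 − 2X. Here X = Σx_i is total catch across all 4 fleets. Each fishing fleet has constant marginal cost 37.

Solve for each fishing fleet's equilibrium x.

A representative fishing fleet's profit is π_i = x_i(279 − 2X) − 37x_i, with X = x_i + Σ_{j≠i} x_j.
First-order condition: 242 − 4x_i − 2Σ_{j≠i} x_j = 0.
Imposing symmetry (x_j = x for all j) turns Σ_{j≠i} x_j into 3x, so 242 = 10x and x = 24.2.

24.2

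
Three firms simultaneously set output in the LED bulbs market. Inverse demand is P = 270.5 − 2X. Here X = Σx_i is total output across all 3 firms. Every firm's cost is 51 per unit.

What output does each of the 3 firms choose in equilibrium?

27.4375

A representative firm's profit is π_i = x_i(270.5 − 2X) − 51x_i, with X = x_i + Σ_{j≠i} x_j.
First-order condition: 219.5 − 4x_i − 2Σ_{j≠i} x_j = 0.
Imposing symmetry (x_j = x for all j) turns Σ_{j≠i} x_j into 2x, so 219.5 = 8x and x = 27.4375.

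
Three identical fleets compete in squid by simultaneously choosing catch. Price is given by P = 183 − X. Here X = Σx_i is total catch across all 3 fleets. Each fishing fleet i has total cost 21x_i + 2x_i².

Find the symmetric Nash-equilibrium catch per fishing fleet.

A representative fishing fleet's profit is π_i = x_i(183 − X) − 21x_i − 2x_i², with X = x_i + Σ_{j≠i} x_j.
First-order condition: 162 − 6x_i − Σ_{j≠i} x_j = 0.
Imposing symmetry (x_j = x for all j) turns Σ_{j≠i} x_j into 2x, so 162 = 8x and x = 20.25.

20.25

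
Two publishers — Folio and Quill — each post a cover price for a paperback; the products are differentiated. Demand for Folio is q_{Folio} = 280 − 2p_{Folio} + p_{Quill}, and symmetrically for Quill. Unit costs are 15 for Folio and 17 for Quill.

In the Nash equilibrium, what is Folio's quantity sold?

Folio's profit: π = (p_{Folio} − 15)(280 − 2p_{Folio} + p_{Quill}).
∂π/∂p_{Folio} = 310 − 4p_{Folio} + p_{Quill} = 0 ⇒ p_{Folio} = 77.5 + 0.25p_{Quill}.
Similarly p_{Quill} = 78.5 + 0.25p_{Folio}.
Substituting the second reaction function into the first: p_{Folio} = 77.5 + 0.25(78.5 + 0.25p_{Folio}), which gives 0.9375p_{Folio} = 97.125 ⇒ p_{Folio} = 103.6.
Then p_{Quill} = 78.5 + 0.25·103.6 = 104.4.
q_{Folio} = 280 − 2·103.6 + 104.4 = 177.2.

177.2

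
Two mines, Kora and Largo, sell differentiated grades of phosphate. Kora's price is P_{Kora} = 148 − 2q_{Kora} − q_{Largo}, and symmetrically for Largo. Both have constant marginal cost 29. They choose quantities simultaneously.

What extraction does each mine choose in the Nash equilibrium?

Mine Kora's profit: π = q_{Kora}(148 − 2q_{Kora} − q_{Largo}) − 29q_{Kora}.
∂π/∂q_{Kora} = 119 − 4q_{Kora} − q_{Largo} = 0 ⇒ q_{Kora} = 29.75 − 0.25q_{Largo}.
By symmetry q_{Largo} = q_{Kora}; substituting into the reaction function, 1.25q_{Kora} = 29.75 and q_{Kora} = 23.8.

23.8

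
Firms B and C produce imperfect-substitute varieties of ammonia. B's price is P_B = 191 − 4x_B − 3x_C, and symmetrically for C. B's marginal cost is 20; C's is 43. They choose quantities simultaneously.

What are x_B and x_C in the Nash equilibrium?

16.8, 12.2

Firm B's profit: π = x_B(191 − 4x_B − 3x_C) − 20x_B.
∂π/∂x_B = 171 − 8x_B − 3x_C = 0 ⇒ x_B = 21.375 − 0.375x_C.
Similarly x_C = 18.5 − 0.375x_B.
Substituting the second reaction function into the first: x_B = 21.375 − 0.375(18.5 − 0.375x_B), which gives (55/64)x_B = 14.4375 ⇒ x_B = 16.8.
Then x_C = 18.5 − 0.375·16.8 = 12.2.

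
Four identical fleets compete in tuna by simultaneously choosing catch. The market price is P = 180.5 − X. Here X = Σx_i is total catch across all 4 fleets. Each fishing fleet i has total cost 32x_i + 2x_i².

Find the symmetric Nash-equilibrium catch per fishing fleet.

16.5

A representative fishing fleet's profit is π_i = x_i(180.5 − X) − 32x_i − 2x_i², with X = x_i + Σ_{j≠i} x_j.
First-order condition: 148.5 − 6x_i − Σ_{j≠i} x_j = 0.
In a symmetric equilibrium every fishing fleet chooses the same x, so Σ_{j≠i} x_j = 3x. The condition becomes 148.5 − 9x = 0, giving x = 148.5/9 = 16.5.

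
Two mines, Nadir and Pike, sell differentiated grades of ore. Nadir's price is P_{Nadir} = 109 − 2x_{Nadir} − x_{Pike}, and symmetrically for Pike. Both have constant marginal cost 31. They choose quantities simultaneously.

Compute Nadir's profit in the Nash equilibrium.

Mine Nadir's profit: π = x_{Nadir}(109 − 2x_{Nadir} − x_{Pike}) − 31x_{Nadir}.
∂π/∂x_{Nadir} = 78 − 4x_{Nadir} − x_{Pike} = 0 ⇒ x_{Nadir} = 19.5 − 0.25x_{Pike}.
Setting x_{Nadir} = x_{Pike} in the reaction function: x_{Nadir} = 19.5 − 0.25x_{Nadir}, so x_{Nadir} = 19.5 / 1.25 = 15.6.
P_{Nadir} = 109 − 2·15.6 − 15.6 = 62.2.
Profit = (62.2 − 31)·15.6 = 486.72.

486.72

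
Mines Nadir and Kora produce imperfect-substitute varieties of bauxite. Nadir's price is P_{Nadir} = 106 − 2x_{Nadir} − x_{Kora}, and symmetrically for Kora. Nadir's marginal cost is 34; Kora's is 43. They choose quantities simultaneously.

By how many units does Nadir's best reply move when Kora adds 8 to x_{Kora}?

-2

Mine Nadir's profit: π = x_{Nadir}(106 − 2x_{Nadir} − x_{Kora}) − 34x_{Nadir}.
∂π/∂x_{Nadir} = 72 − 4x_{Nadir} − x_{Kora} = 0 ⇒ x_{Nadir} = 18 − 0.25x_{Kora}.
The reaction-function slope is −0.25, so an 8-unit rise in x_{Kora} moves x_{Nadir} by −0.25 × 8 = −2. Nadir's best response falls — the actions are strategic substitutes.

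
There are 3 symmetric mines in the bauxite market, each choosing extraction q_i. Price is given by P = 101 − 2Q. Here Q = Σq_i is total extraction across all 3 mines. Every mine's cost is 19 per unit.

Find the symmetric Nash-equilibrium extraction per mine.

A representative mine's profit is π_i = q_i(101 − 2Q) − 19q_i, with Q = q_i + Σ_{j≠i} q_j.
First-order condition: 82 − 4q_i − 2Σ_{j≠i} q_j = 0.
In a symmetric equilibrium every mine chooses the same q, so Σ_{j≠i} q_j = 2q. The condition becomes 82 − 8q = 0, giving q = 82/8 = 10.25.

10.25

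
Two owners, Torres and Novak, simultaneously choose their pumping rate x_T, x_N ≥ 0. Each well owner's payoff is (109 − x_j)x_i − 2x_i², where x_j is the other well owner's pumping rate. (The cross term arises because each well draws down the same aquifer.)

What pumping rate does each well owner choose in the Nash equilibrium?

Torres's payoff is (109 − x_N)x_T − 2x_T².
∂π/∂x_T = 109 − x_N − 4x_T = 0, so x_T = 27.25 − 0.25x_N.
By symmetry x_N = x_T; substituting into the reaction function, 1.25x_T = 27.25 and x_T = 21.8.

21.8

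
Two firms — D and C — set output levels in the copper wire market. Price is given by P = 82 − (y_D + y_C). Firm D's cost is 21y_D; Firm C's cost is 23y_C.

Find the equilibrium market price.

42

Firm D's profit: π = y_D(82 − (y_D + y_C)) − 21y_D.
∂π/∂y_D = 61 − 2y_D − y_C = 0, so y_D = 30.5 − 0.5y_C.
By the same steps for C: y_C = 29.5 − 0.5y_D.
Solving the two reaction functions simultaneously: (1 − (−0.5)(−0.5))y_D = 30.5 − 0.5·29.5, so 0.75y_D = 15.75 and y_D = 21.
Then y_C = 29.5 − 0.5·21 = 19.
Equilibrium price: P = 82 − 40 = 42.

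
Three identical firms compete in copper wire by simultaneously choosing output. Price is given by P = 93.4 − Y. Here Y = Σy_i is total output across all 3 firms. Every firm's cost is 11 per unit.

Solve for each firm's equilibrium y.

20.6

A representative firm's profit is π_i = y_i(93.4 − Y) − 11y_i, with Y = y_i + Σ_{j≠i} y_j.
First-order condition: 82.4 − 2y_i − Σ_{j≠i} y_j = 0.
In a symmetric equilibrium every firm chooses the same y, so Σ_{j≠i} y_j = 2y. The condition becomes 82.4 − 4y = 0, giving y = 82.4/4 = 20.6.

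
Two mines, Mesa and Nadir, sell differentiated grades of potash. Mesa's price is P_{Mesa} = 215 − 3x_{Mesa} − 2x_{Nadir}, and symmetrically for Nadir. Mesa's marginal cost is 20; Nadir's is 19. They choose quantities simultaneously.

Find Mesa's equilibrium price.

Mine Mesa's profit: π = x_{Mesa}(215 − 3x_{Mesa} − 2x_{Nadir}) − 20x_{Mesa}.
∂π/∂x_{Mesa} = 195 − 6x_{Mesa} − 2x_{Nadir} = 0 ⇒ x_{Mesa} = 32.5 − (1/3)x_{Nadir}.
Similarly x_{Nadir} = 98/3 − (1/3)x_{Mesa}.
Substituting the second reaction function into the first: x_{Mesa} = 32.5 − (1/3)(98/3 − (1/3)x_{Mesa}), which gives (8/9)x_{Mesa} = 389/18 ⇒ x_{Mesa} = 24.3125.
Then x_{Nadir} = 98/3 − (1/3)·24.3125 = 24.5625.
P_{Mesa} = 215 − 3·24.3125 − 2·24.5625 = 92.9375.

92.9375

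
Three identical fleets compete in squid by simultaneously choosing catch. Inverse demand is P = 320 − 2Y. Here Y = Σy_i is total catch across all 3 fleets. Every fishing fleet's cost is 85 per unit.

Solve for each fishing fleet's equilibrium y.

A representative fishing fleet's profit is π_i = y_i(320 − 2Y) − 85y_i, with Y = y_i + Σ_{j≠i} y_j.
First-order condition: 235 − 4y_i − 2Σ_{j≠i} y_j = 0.
In a symmetric equilibrium every fishing fleet chooses the same y, so Σ_{j≠i} y_j = 2y. The condition becomes 235 − 8y = 0, giving y = 235/8 = 29.375.

29.375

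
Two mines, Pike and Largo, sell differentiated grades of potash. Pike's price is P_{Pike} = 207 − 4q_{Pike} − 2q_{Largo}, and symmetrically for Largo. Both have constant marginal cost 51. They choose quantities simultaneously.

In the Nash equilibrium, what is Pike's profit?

973.44

Mine Pike's profit: π = q_{Pike}(207 − 4q_{Pike} − 2q_{Largo}) − 51q_{Pike}.
∂π/∂q_{Pike} = 156 − 8q_{Pike} − 2q_{Largo} = 0 ⇒ q_{Pike} = 19.5 − 0.25q_{Largo}.
By symmetry q_{Largo} = q_{Pike}; substituting into the reaction function, 1.25q_{Pike} = 19.5 and q_{Pike} = 15.6.
P_{Pike} = 207 − 4·15.6 − 2·15.6 = 113.4.
Profit = (113.4 − 51)·15.6 = 973.44.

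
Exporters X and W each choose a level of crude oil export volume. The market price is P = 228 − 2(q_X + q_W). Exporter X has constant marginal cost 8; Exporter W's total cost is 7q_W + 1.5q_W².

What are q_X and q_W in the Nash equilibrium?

45.75, 18.5

Exporter X's profit: π = q_X(228 − 2(q_X + q_W)) − 8q_X.
∂π/∂q_X = 220 − 4q_X − 2q_W = 0, so q_X = 55 − 0.5q_W.
For W: ∂π/∂q_W = 221 − 7q_W − 2q_X = 0 ⇒ q_W = 221/7 − (2/7)q_X.
Plugging q_W into X's best response: q_X = 55 − 0.5(221/7 − (2/7)q_X) ⇒ (6/7)q_X = 549/14, so q_X = 45.75.
Then q_W = 221/7 − (2/7)·45.75 = 18.5.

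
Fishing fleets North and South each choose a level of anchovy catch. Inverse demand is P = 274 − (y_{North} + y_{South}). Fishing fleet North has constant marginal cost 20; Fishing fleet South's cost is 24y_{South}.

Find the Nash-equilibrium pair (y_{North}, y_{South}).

86, 82

Fishing fleet North's profit: π = y_{North}(274 − (y_{North} + y_{South})) − 20y_{North}.
∂π/∂y_{North} = 254 − 2y_{North} − y_{South} = 0, so y_{North} = 127 − 0.5y_{South}.
By the same steps for South: y_{South} = 125 − 0.5y_{North}.
Plugging y_{South} into North's best response: y_{North} = 127 − 0.5(125 − 0.5y_{North}) ⇒ 0.75y_{North} = 64.5, so y_{North} = 86.
Then y_{South} = 125 − 0.5·86 = 82.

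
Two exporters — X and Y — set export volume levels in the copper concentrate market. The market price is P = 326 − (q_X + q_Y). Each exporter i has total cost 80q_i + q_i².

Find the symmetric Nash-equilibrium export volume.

Exporter X's profit: π = q_X(326 − (q_X + q_Y)) − 80q_X − q_X².
∂π/∂q_X = 246 − 4q_X − q_Y = 0, so q_X = 61.5 − 0.25q_Y.
Setting q_X = q_Y in the reaction function: q_X = 61.5 − 0.25q_X, so q_X = 61.5 / 1.25 = 49.2.

49.2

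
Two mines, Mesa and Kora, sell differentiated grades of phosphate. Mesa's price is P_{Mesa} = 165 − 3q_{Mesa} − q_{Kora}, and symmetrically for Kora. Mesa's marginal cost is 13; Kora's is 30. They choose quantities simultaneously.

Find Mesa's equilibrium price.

Mine Mesa's profit: π = q_{Mesa}(165 − 3q_{Mesa} − q_{Kora}) − 13q_{Mesa}.
∂π/∂q_{Mesa} = 152 − 6q_{Mesa} − q_{Kora} = 0 ⇒ q_{Mesa} = 76/3 − (1/6)q_{Kora}.
Similarly q_{Kora} = 22.5 − (1/6)q_{Mesa}.
Solving the two reaction functions simultaneously: (1 − (−1/6)(−1/6))q_{Mesa} = 76/3 − (1/6)·22.5, so (35/36)q_{Mesa} = 259/12 and q_{Mesa} = 22.2.
Then q_{Kora} = 22.5 − (1/6)·22.2 = 18.8.
P_{Mesa} = 165 − 3·22.2 − 18.8 = 79.6.

79.6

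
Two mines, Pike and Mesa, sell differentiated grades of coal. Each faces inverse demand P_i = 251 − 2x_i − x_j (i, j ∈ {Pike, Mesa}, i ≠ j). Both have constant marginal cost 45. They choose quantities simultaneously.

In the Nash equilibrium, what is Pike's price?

127.4

Mine Pike's profit: π = x_{Pike}(251 − 2x_{Pike} − x_{Mesa}) − 45x_{Pike}.
∂π/∂x_{Pike} = 206 − 4x_{Pike} − x_{Mesa} = 0 ⇒ x_{Pike} = 51.5 − 0.25x_{Mesa}.
By symmetry x_{Mesa} = x_{Pike}; substituting into the reaction function, 1.25x_{Pike} = 51.5 and x_{Pike} = 41.2.
P_{Pike} = 251 − 2·41.2 − 41.2 = 127.4.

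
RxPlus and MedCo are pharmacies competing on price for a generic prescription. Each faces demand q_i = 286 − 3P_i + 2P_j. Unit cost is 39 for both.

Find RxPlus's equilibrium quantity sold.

RxPlus's profit: π = (P_{RxPlus} − 39)(286 − 3P_{RxPlus} + 2P_{MedCo}).
∂π/∂P_{RxPlus} = 403 − 6P_{RxPlus} + 2P_{MedCo} = 0 ⇒ P_{RxPlus} = 403/6 + (1/3)P_{MedCo}.
By symmetry P_{MedCo} = P_{RxPlus}; substituting into the reaction function, (2/3)P_{RxPlus} = 403/6 and P_{RxPlus} = 100.75.
q_{RxPlus} = 286 − 3·100.75 + 2·100.75 = 185.25.

185.25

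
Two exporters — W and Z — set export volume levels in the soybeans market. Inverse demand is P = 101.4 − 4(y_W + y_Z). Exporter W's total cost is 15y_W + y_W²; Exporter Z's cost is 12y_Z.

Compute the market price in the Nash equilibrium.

Exporter W's profit: π = y_W(101.4 − 4(y_W + y_Z)) − 15y_W − y_W².
∂π/∂y_W = 86.4 − 10y_W − 4y_Z = 0, so y_W = 8.64 − 0.4y_Z.
For Z: ∂π/∂y_Z = 89.4 − 8y_Z − 4y_W = 0 ⇒ y_Z = 11.175 − 0.5y_W.
Substituting the second reaction function into the first: y_W = 8.64 − 0.4(11.175 − 0.5y_W), which gives 0.8y_W = 4.17 ⇒ y_W = 5.2125.
Then y_Z = 11.175 − 0.5·5.2125 = 1371/160.
Equilibrium price: P = 101.4 − 4·(441/32) = 46.275.

46.275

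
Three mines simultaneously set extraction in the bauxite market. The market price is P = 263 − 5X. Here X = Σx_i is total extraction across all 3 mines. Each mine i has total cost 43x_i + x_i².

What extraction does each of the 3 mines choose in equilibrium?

A representative mine's profit is π_i = x_i(263 − 5X) − 43x_i − x_i², with X = x_i + Σ_{j≠i} x_j.
First-order condition: 220 − 12x_i − 5Σ_{j≠i} x_j = 0.
With identical mines, set every x_j = x: then 220 − 12x − 10x = 0, i.e. x = 220/22 = 10.

10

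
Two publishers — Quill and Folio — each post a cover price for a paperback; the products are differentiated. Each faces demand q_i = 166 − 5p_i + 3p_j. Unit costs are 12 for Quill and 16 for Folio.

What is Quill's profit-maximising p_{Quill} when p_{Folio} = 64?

Quill's profit: π = (p_{Quill} − 12)(166 − 5p_{Quill} + 3p_{Folio}).
∂π/∂p_{Quill} = 226 − 10p_{Quill} + 3p_{Folio} = 0 ⇒ p_{Quill} = 22.6 + 0.3p_{Folio}.
At p_{Folio} = 64: p_{Quill} = 22.6 + 0.3·64 = 41.8.

41.8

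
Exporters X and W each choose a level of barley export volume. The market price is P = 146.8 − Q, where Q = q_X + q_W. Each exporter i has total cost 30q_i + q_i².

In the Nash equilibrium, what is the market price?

100.08

Exporter X's profit: π = q_X(146.8 − (q_X + q_W)) − 30q_X − q_X².
∂π/∂q_X = 116.8 − 4q_X − q_W = 0, so q_X = 29.2 − 0.25q_W.
Setting q_X = q_W in the reaction function: q_X = 29.2 − 0.25q_X, so q_X = 29.2 / 1.25 = 23.36.
Equilibrium price: P = 146.8 − 46.72 = 100.08.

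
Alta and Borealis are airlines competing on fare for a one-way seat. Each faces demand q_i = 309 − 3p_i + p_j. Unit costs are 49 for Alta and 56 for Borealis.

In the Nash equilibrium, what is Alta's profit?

5495.52

Alta's profit: π = (p_{Alta} − 49)(309 − 3p_{Alta} + p_{Borealis}).
∂π/∂p_{Alta} = 456 − 6p_{Alta} + p_{Borealis} = 0 ⇒ p_{Alta} = 76 + (1/6)p_{Borealis}.
Similarly p_{Borealis} = 79.5 + (1/6)p_{Alta}.
Substituting the second reaction function into the first: p_{Alta} = 76 + (1/6)(79.5 + (1/6)p_{Alta}), which gives (35/36)p_{Alta} = 89.25 ⇒ p_{Alta} = 91.8.
Then p_{Borealis} = 79.5 + (1/6)·91.8 = 94.8.
q_{Alta} = 309 − 3·91.8 + 94.8 = 128.4.
Profit = (91.8 − 49)·128.4 = 5495.52.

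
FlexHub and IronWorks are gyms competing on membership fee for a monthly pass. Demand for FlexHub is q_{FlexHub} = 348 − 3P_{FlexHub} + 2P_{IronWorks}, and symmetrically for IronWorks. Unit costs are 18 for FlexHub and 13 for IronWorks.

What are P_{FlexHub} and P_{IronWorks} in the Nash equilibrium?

99.5625, 97.6875

FlexHub's profit: π = (P_{FlexHub} − 18)(348 − 3P_{FlexHub} + 2P_{IronWorks}).
∂π/∂P_{FlexHub} = 402 − 6P_{FlexHub} + 2P_{IronWorks} = 0 ⇒ P_{FlexHub} = 67 + (1/3)P_{IronWorks}.
Similarly P_{IronWorks} = 64.5 + (1/3)P_{FlexHub}.
Solving the two reaction functions simultaneously: (1 − (1/3)(1/3))P_{FlexHub} = 67 + (1/3)·64.5, so (8/9)P_{FlexHub} = 88.5 and P_{FlexHub} = 99.5625.
Then P_{IronWorks} = 64.5 + (1/3)·99.5625 = 97.6875.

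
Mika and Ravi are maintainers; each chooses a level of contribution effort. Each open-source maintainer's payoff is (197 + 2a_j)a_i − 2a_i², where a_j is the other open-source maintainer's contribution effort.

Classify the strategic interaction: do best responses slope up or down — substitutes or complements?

Mika's payoff is (197 + 2a_R)a_M − 2a_M².
∂π/∂a_M = 197 + 2a_R − 4a_M = 0, so a_M = 49.25 + 0.5a_R.
The best-response slope da_M/da_R = 0.5 > 0: the reaction function is upward-sloping, so the choices are strategic complements.

strategic complements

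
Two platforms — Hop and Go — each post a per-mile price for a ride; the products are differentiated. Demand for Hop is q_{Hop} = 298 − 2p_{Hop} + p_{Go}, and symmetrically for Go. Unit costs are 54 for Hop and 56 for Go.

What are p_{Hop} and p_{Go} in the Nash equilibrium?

Hop's profit: π = (p_{Hop} − 54)(298 − 2p_{Hop} + p_{Go}).
∂π/∂p_{Hop} = 406 − 4p_{Hop} + p_{Go} = 0 ⇒ p_{Hop} = 101.5 + 0.25p_{Go}.
Similarly p_{Go} = 102.5 + 0.25p_{Hop}.
Plugging p_{Go} into Hop's best response: p_{Hop} = 101.5 + 0.25(102.5 + 0.25p_{Hop}) ⇒ 0.9375p_{Hop} = 127.125, so p_{Hop} = 135.6.
Then p_{Go} = 102.5 + 0.25·135.6 = 136.4.

135.6, 136.4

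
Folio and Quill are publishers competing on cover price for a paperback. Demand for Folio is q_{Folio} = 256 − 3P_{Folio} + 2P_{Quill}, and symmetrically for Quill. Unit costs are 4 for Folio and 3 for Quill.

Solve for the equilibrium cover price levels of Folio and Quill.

Folio's profit: π = (P_{Folio} − 4)(256 − 3P_{Folio} + 2P_{Quill}).
∂π/∂P_{Folio} = 268 − 6P_{Folio} + 2P_{Quill} = 0 ⇒ P_{Folio} = 134/3 + (1/3)P_{Quill}.
Similarly P_{Quill} = 265/6 + (1/3)P_{Folio}.
Solving the two reaction functions simultaneously: (1 − (1/3)(1/3))P_{Folio} = 134/3 + (1/3)·(265/6), so (8/9)P_{Folio} = 1069/18 and P_{Folio} = 66.8125.
Then P_{Quill} = 265/6 + (1/3)·66.8125 = 66.4375.

66.8125, 66.4375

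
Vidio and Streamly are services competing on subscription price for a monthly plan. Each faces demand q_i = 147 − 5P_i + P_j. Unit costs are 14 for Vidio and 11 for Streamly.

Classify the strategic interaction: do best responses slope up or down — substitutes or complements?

Vidio's profit: π = (P_{Vidio} − 14)(147 − 5P_{Vidio} + P_{Streamly}).
∂π/∂P_{Vidio} = 217 − 10P_{Vidio} + P_{Streamly} = 0 ⇒ P_{Vidio} = 21.7 + 0.1P_{Streamly}.
The best-response slope dP_{Vidio}/dP_{Streamly} = 0.1 > 0: the reaction function is upward-sloping, so the choices are strategic complements.

strategic complements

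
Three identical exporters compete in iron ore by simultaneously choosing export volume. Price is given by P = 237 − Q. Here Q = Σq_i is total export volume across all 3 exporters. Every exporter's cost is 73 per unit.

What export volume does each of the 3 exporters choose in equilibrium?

A representative exporter's profit is π_i = q_i(237 − Q) − 73q_i, with Q = q_i + Σ_{j≠i} q_j.
First-order condition: 164 − 2q_i − Σ_{j≠i} q_j = 0.
In a symmetric equilibrium every exporter chooses the same q, so Σ_{j≠i} q_j = 2q. The condition becomes 164 − 4q = 0, giving q = 164/4 = 41.

41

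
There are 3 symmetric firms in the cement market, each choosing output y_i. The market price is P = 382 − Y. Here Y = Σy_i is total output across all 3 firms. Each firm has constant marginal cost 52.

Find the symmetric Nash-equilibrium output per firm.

A representative firm's profit is π_i = y_i(382 − Y) − 52y_i, with Y = y_i + Σ_{j≠i} y_j.
First-order condition: 330 − 2y_i − Σ_{j≠i} y_j = 0.
In a symmetric equilibrium every firm chooses the same y, so Σ_{j≠i} y_j = 2y. The condition becomes 330 − 4y = 0, giving y = 330/4 = 82.5.

82.5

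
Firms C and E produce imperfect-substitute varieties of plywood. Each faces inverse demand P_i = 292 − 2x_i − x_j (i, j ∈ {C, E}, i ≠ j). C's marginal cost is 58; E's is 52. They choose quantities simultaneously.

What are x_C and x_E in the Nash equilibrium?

Firm C's profit: π = x_C(292 − 2x_C − x_E) − 58x_C.
∂π/∂x_C = 234 − 4x_C − x_E = 0 ⇒ x_C = 58.5 − 0.25x_E.
Similarly x_E = 60 − 0.25x_C.
Substituting the second reaction function into the first: x_C = 58.5 − 0.25(60 − 0.25x_C), which gives 0.9375x_C = 43.5 ⇒ x_C = 46.4.
Then x_E = 60 − 0.25·46.4 = 48.4.

46.4, 48.4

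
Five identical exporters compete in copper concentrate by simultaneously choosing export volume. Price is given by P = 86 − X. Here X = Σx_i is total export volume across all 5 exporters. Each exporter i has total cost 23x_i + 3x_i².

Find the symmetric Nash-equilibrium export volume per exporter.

5.25

A representative exporter's profit is π_i = x_i(86 − X) − 23x_i − 3x_i², with X = x_i + Σ_{j≠i} x_j.
First-order condition: 63 − 8x_i − Σ_{j≠i} x_j = 0.
Imposing symmetry (x_j = x for all j) turns Σ_{j≠i} x_j into 4x, so 63 = 12x and x = 5.25.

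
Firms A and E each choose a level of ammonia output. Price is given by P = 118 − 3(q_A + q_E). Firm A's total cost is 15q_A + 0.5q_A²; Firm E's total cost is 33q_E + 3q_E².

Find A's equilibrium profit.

Firm A's profit: π = q_A(118 − 3(q_A + q_E)) − 15q_A − 0.5q_A².
∂π/∂q_A = 103 − 7q_A − 3q_E = 0, so q_A = 103/7 − (3/7)q_E.
For E: ∂π/∂q_E = 85 − 12q_E − 3q_A = 0 ⇒ q_E = 85/12 − 0.25q_A.
Substituting the second reaction function into the first: q_A = 103/7 − (3/7)(85/12 − 0.25q_A), which gives (25/28)q_A = 327/28 ⇒ q_A = 13.08.
Then q_E = 85/12 − 0.25·13.08 = 286/75.
Price P = 118 − 3·(1267/75) = 67.32.
A's profit: (67.32 − 15)·13.08 − 0.5(13.08)² = 598.8024.

598.8024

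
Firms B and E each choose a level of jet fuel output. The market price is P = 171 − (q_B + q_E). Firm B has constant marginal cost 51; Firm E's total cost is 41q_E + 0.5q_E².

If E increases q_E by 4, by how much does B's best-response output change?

Firm B's profit: π = q_B(171 − (q_B + q_E)) − 51q_B.
∂π/∂q_B = 120 − 2q_B − q_E = 0, so q_B = 60 − 0.5q_E.
The reaction-function slope is −0.5, so a 4-unit rise in q_E moves q_B by −0.5 × 4 = −2. B's best response falls — the actions are strategic substitutes.

-2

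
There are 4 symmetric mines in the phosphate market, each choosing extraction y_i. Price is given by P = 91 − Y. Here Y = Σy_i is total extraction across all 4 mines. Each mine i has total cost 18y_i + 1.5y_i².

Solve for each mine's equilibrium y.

9.125

A representative mine's profit is π_i = y_i(91 − Y) − 18y_i − 1.5y_i², with Y = y_i + Σ_{j≠i} y_j.
First-order condition: 73 − 5y_i − Σ_{j≠i} y_j = 0.
Imposing symmetry (y_j = y for all j) turns Σ_{j≠i} y_j into 3y, so 73 = 8y and y = 9.125.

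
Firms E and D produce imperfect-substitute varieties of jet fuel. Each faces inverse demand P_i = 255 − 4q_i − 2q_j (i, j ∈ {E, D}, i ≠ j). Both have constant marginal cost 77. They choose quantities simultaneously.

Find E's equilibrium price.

Firm E's profit: π = q_E(255 − 4q_E − 2q_D) − 77q_E.
∂π/∂q_E = 178 − 8q_E − 2q_D = 0 ⇒ q_E = 22.25 − 0.25q_D.
The game is symmetric, so in equilibrium q_D = q_E: the reaction function gives 1.25q_E = 22.25, hence q_E = 17.8.
P_E = 255 − 4·17.8 − 2·17.8 = 148.2.

148.2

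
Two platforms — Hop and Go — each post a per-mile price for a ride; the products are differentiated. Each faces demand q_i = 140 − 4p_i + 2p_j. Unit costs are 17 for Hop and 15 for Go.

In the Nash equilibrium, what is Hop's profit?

Hop's profit: π = (p_{Hop} − 17)(140 − 4p_{Hop} + 2p_{Go}).
∂π/∂p_{Hop} = 208 − 8p_{Hop} + 2p_{Go} = 0 ⇒ p_{Hop} = 26 + 0.25p_{Go}.
Similarly p_{Go} = 25 + 0.25p_{Hop}.
Plugging p_{Go} into Hop's best response: p_{Hop} = 26 + 0.25(25 + 0.25p_{Hop}) ⇒ 0.9375p_{Hop} = 32.25, so p_{Hop} = 34.4.
Then p_{Go} = 25 + 0.25·34.4 = 33.6.
q_{Hop} = 140 − 4·34.4 + 2·33.6 = 69.6.
Profit = (34.4 − 17)·69.6 = 1211.04.

1211.04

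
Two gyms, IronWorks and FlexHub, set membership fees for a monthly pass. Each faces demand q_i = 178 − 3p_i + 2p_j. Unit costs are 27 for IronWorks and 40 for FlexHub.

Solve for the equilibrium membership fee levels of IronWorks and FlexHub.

IronWorks's profit: π = (p_{IronWorks} − 27)(178 − 3p_{IronWorks} + 2p_{FlexHub}).
∂π/∂p_{IronWorks} = 259 − 6p_{IronWorks} + 2p_{FlexHub} = 0 ⇒ p_{IronWorks} = 259/6 + (1/3)p_{FlexHub}.
Similarly p_{FlexHub} = 149/3 + (1/3)p_{IronWorks}.
Plugging p_{FlexHub} into IronWorks's best response: p_{IronWorks} = 259/6 + (1/3)(149/3 + (1/3)p_{IronWorks}) ⇒ (8/9)p_{IronWorks} = 1075/18, so p_{IronWorks} = 67.1875.
Then p_{FlexHub} = 149/3 + (1/3)·67.1875 = 72.0625.

67.1875, 72.0625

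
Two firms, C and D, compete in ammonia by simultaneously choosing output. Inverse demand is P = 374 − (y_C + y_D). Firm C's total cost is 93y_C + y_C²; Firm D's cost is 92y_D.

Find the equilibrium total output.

Firm C's profit: π = y_C(374 − (y_C + y_D)) − 93y_C − y_C².
∂π/∂y_C = 281 − 4y_C − y_D = 0, so y_C = 70.25 − 0.25y_D.
For D: ∂π/∂y_D = 282 − 2y_D − y_C = 0 ⇒ y_D = 141 − 0.5y_C.
Solving the two reaction functions simultaneously: (1 − (−0.25)(−0.5))y_C = 70.25 − 0.25·141, so 0.875y_C = 35 and y_C = 40.
Then y_D = 141 − 0.5·40 = 121.
Total output: 40 + 121 = 161.

161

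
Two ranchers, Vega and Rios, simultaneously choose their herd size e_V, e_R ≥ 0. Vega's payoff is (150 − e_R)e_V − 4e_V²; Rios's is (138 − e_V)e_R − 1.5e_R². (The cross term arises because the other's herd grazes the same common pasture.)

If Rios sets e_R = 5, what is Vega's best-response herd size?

Expanding Vega's payoff: 150e_V − e_Re_V − 4e_V².
∂π/∂e_V = 150 − e_R − 8e_V = 0, so e_V = 18.75 − 0.125e_R.
At e_R = 5: e_V = 18.75 − 0.125·5 = 18.125.

18.125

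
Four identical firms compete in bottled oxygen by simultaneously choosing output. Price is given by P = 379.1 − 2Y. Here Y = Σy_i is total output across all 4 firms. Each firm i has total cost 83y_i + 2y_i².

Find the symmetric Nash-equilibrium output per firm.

A representative firm's profit is π_i = y_i(379.1 − 2Y) − 83y_i − 2y_i², with Y = y_i + Σ_{j≠i} y_j.
First-order condition: 296.1 − 8y_i − 2Σ_{j≠i} y_j = 0.
With identical firms, set every y_j = y: then 296.1 − 8y − 6y = 0, i.e. y = 296.1/14 = 21.15.

21.15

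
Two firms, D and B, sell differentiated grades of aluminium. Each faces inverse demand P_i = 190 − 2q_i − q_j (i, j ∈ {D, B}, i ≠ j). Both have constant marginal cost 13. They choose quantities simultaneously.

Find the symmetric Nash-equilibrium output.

35.4

Firm D's profit: π = q_D(190 − 2q_D − q_B) − 13q_D.
∂π/∂q_D = 177 − 4q_D − q_B = 0 ⇒ q_D = 44.25 − 0.25q_B.
By symmetry q_B = q_D; substituting into the reaction function, 1.25q_D = 44.25 and q_D = 35.4.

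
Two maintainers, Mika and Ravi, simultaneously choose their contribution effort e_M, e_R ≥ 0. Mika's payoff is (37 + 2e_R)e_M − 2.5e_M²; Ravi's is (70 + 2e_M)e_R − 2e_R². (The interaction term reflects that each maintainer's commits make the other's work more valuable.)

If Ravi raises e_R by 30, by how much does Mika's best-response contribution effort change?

12

Expanding Mika's payoff: 37e_M + 2e_Re_M − 2.5e_M².
∂π/∂e_M = 37 + 2e_R − 5e_M = 0, so e_M = 7.4 + 0.4e_R.
The reaction-function slope is 0.4, so a 30-unit rise in e_R moves e_M by 0.4 × 30 = 12. Mika's best response rises — the actions are strategic complements.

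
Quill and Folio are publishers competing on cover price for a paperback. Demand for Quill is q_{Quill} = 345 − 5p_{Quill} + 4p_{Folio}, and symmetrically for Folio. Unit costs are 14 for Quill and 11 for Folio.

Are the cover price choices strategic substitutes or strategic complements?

Quill's profit: π = (p_{Quill} − 14)(345 − 5p_{Quill} + 4p_{Folio}).
∂π/∂p_{Quill} = 415 − 10p_{Quill} + 4p_{Folio} = 0 ⇒ p_{Quill} = 41.5 + 0.4p_{Folio}.
The best-response slope dp_{Quill}/dp_{Folio} = 0.4 > 0: the reaction function is upward-sloping, so the choices are strategic complements.

strategic complements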